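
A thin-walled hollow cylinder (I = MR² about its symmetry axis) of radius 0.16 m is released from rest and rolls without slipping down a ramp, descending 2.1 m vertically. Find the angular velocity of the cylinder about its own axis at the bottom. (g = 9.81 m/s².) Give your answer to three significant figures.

For this body I = MR², i.e. k = I/(MR²) = 1.
Rolling without slipping gives ω = v/R, so the total kinetic energy is ½Mv² + ½Iω² = ½(1+k)Mv² = Mv².
Energy conservation Mgh = ½(1+k)Mv² gives v = √(2gh/(1+k)) = √(2 × 9.81 × 2.1 / 2) = 4.539 m/s.
The angular speed follows from ω = v/R = 4.539/0.16 ≈ 28.4 rad/s.

ω ≈ 28.4 rad/s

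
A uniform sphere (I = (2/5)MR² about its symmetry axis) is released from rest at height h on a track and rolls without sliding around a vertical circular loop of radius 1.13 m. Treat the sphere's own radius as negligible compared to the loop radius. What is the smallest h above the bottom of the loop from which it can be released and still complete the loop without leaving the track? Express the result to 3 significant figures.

h_min ≈ 3.05 m

For this body I = (2/5)MR², i.e. k = I/(MR²) = 0.4.
At the top of the loop, the minimum-contact condition is Mg = Mv_top²/r, so v_top² = gr.
With ω = v/R, the kinetic energy at speed v is ½(1+k)Mv² = (7/10)Mv².
Energy conservation from release (height h) to the top (height 2r): Mgh = Mg(2r) + (7/10)M·gr.
Thus h_min = 2r + (1+k)r/2 = r(2 + 1.4/2) = 1.13 × 2.7 ≈ 3.05 m.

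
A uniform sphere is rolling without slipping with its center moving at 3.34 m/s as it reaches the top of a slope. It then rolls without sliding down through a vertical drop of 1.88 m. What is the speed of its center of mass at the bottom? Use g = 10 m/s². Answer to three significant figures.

For this body I = (2/5)MR², i.e. k = I/(MR²) = 0.4.
Rolling without slipping gives ω = v/R, so the total kinetic energy is ½Mv² + ½Iω² = ½(1+k)Mv² = (7/10)Mv².
Energy conservation: (7/10)Mv₀² + Mgh = (7/10)Mv², so v² = v₀² + 2gh/(1+k).
v = √(3.34² + 2×10×1.88/1.4) = √38.01 ≈ 6.17 m/s.

v ≈ 6.17 m/s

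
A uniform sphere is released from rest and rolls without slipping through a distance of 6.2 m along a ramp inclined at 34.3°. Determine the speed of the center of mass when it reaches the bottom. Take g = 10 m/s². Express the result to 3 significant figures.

v ≈ 7.06 m/s

With I = (2/5)MR², the ratio k = I/(MR²) is 0.4.
The rolling condition ω = v/R makes the rotational term ½I(v/R)² = ½kMv², so KE_total = ½(1+k)Mv² = (7/10)Mv².
The vertical drop is h = L sinθ = 6.2 × sin34.3° = 3.494 m.
Setting Mgh = (7/10)Mv² gives v = √(2gh/(1+k)) = √(2·10·3.494/1.4) ≈ 7.06 m/s.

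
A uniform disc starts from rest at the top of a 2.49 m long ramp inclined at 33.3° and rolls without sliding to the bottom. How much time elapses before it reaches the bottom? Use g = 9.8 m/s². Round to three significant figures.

For this body I = (1/2)MR², i.e. k = I/(MR²) = 0.5.
Newton's second law down the slope: Mg sinθ − f = Ma. The torque equation fR = Iα (with α = a/R) gives f = kMa.
Hence a = g sinθ/(1+k) = 9.8×sin33.3°/1.5 = 3.587 m/s².
With constant a from rest, t = √(2L/a) = √(2·2.49/3.587) ≈ 1.18 s.

t ≈ 1.18 s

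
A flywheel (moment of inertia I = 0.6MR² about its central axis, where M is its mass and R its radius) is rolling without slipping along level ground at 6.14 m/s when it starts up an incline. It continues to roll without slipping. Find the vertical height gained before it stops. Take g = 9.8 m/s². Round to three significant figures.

h ≈ 3.08 m

With I = 0.6MR², the ratio k = I/(MR²) is 0.6.
Pure rolling means v = ωR; then KE = ½Mv² + ½I(v/R)² = ½(1+k)Mv² = (4/5)Mv².
All of this converts to potential energy at the highest point: (4/5)Mv₀² = Mgh.
Thus h = (1+k)v₀²/(2g) = 1.6 × 6.14² / (2 × 9.8) ≈ 3.08 m.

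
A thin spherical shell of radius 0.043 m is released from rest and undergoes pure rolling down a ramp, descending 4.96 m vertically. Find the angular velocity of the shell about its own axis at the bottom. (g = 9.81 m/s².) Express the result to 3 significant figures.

Here I = (2/3)MR², so the shape factor k = I/(MR²) = 2/3.
Since it rolls without slipping, ω = v/R and KE = ½Mv² + ½Iω² = ½(1+k)Mv² = (5/6)Mv².
Energy conservation Mgh = ½(1+k)Mv² gives v = √(2gh/(1+k)) = √(2 × 9.81 × 4.96 / 1.667) = 7.641 m/s.
Then ω = v/R = 7.641 / 0.043 ≈ 178 rad/s.

ω ≈ 178 rad/s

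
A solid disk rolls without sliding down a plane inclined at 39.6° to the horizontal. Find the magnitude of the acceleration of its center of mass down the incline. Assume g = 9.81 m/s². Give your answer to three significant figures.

Here I = (1/2)MR², so the shape factor k = I/(MR²) = 0.5.
Along the incline Mg sinθ − f = Ma, and torque about the center fR = Iα = kMR²(a/R) gives f = kMa.
Eliminating f: Mg sinθ = (1+k)Ma, so a = g sinθ/(1+k) = 9.81 × sin39.6° / 1.5 ≈ 4.17 m/s².

a ≈ 4.17 m/s²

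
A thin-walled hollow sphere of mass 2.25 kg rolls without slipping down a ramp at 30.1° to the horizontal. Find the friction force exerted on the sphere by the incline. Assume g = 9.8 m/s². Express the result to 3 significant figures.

For this body I = (2/3)MR², i.e. k = I/(MR²) = 2/3.
Newton's second law down the slope: Mg sinθ − f = Ma. The torque equation fR = Iα (with α = a/R) gives f = kMa.
Combining, a = g sinθ/(1+k) and f = kMa = kMg sinθ/(1+k).
f = (2/3) × 2.25 × 9.8 × sin30.1° / 1.667 ≈ 4.42 N.

f ≈ 4.42 N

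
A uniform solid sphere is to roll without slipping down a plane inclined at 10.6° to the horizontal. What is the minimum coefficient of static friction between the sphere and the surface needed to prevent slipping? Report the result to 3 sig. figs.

μ_min ≈ 0.0535

The moment of inertia is (2/5)MR², giving k ≡ I/(MR²) = 0.4.
Along the incline Mg sinθ − f = Ma, and torque about the center fR = Iα = kMR²(a/R) gives f = kMa.
These give a = g sinθ/(1+k) and the required friction f = kMg sinθ/(1+k).
The normal force is N = Mg cosθ, so μ_min = f/N = k tanθ/(1+k).
μ_min = 0.4 × tan10.6° / 1.4 ≈ 0.0535.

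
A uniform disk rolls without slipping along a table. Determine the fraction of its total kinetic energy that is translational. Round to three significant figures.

fraction ≈ 0.667

Here I = (1/2)MR², so the shape factor k = I/(MR²) = 0.5.
Since ω = v/R, the translational part is ½Mv² and the rotational part is ½I(v/R)² = ½kMv²; the total is ½(1+k)Mv².
The translational fraction is therefore 1/(1+k) = 1/1.5 ≈ 0.667.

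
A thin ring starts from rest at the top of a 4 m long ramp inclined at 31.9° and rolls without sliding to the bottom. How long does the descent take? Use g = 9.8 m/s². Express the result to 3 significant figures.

With I = MR², the ratio k = I/(MR²) is 1.
Along the incline Mg sinθ − f = Ma, and torque about the center fR = Iα = kMR²(a/R) gives f = kMa.
Hence a = g sinθ/(1+k) = 9.8×sin31.9°/2 = 2.589 m/s².
Starting from rest, L = ½at², so t = √(2L/a) = √(2×4/2.589) ≈ 1.76 s.

t ≈ 1.76 s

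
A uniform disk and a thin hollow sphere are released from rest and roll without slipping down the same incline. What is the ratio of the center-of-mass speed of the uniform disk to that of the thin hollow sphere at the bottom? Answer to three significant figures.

Each satisfies Mgh = ½(1+k)Mv² with k = I/(MR²), so v ∝ 1/√(1+k).
For the uniform disk k = 0.5; for the thin hollow sphere k = 2/3.
v₁/v₂ = √((1+k₂)/(1+k₁)) = √(1.667/1.5) ≈ 1.05.

v_ratio ≈ 1.05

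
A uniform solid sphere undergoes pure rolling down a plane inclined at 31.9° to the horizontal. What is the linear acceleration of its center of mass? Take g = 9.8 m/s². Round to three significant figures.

Here I = (2/5)MR², so the shape factor k = I/(MR²) = 0.4.
Newton's second law down the slope: Mg sinθ − f = Ma. The torque equation fR = Iα (with α = a/R) gives f = kMa.
Eliminating f: Mg sinθ = (1+k)Ma, so a = g sinθ/(1+k) = 9.8 × sin31.9° / 1.4 ≈ 3.70 m/s².

a ≈ 3.70 m/s²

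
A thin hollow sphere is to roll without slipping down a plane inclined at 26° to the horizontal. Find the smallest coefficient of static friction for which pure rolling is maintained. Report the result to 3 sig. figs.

μ_min ≈ 0.195

Here I = (2/3)MR², so the shape factor k = I/(MR²) = 2/3.
Newton's second law down the slope: Mg sinθ − f = Ma. The torque equation fR = Iα (with α = a/R) gives f = kMa.
These give a = g sinθ/(1+k) and the required friction f = kMg sinθ/(1+k).
The normal force is N = Mg cosθ, so μ_min = f/N = k tanθ/(1+k).
μ_min = (2/3) × tan26° / 1.667 ≈ 0.195.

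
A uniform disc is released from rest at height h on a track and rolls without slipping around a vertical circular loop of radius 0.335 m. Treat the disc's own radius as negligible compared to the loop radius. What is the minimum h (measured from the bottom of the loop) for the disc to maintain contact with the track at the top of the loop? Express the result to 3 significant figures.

Here I = (1/2)MR², so the shape factor k = I/(MR²) = 0.5.
At the top of the loop, the minimum-contact condition is Mg = Mv_top²/r, so v_top² = gr.
With ω = v/R, the kinetic energy at speed v is ½(1+k)Mv² = (3/4)Mv².
Energy conservation from release (height h) to the top (height 2r): Mgh = Mg(2r) + (3/4)M·gr.
Thus h_min = 2r + (1+k)r/2 = r(2 + 1.5/2) = 0.335 × 2.75 ≈ 0.921 m.

h_min ≈ 0.921 m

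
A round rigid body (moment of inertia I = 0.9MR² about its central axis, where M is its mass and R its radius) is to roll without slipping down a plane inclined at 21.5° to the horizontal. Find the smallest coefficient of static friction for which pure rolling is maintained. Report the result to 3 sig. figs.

μ_min ≈ 0.187

For this body I = 0.9MR², i.e. k = I/(MR²) = 0.9.
Translational: Mg sinθ − f = Ma. Rotational about the CM: fR = Iα = kMRa, so f = kMa.
These give a = g sinθ/(1+k) and the required friction f = kMg sinθ/(1+k).
With N = Mg cosθ, the no-slip condition f ≤ μN gives μ_min = f/N = k tanθ/(1+k).
μ_min = 0.9 × tan21.5° / 1.9 ≈ 0.187.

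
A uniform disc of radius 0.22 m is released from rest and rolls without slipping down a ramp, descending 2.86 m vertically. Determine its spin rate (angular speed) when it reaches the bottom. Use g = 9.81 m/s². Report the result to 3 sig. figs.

ω ≈ 27.8 rad/s

For this body I = (1/2)MR², i.e. k = I/(MR²) = 0.5.
Pure rolling means v = ωR; then KE = ½Mv² + ½I(v/R)² = ½(1+k)Mv² = (3/4)Mv².
Energy conservation Mgh = ½(1+k)Mv² gives v = √(2gh/(1+k)) = √(2 × 9.81 × 2.86 / 1.5) = 6.116 m/s.
Then ω = v/R = 6.116 / 0.22 ≈ 27.8 rad/s.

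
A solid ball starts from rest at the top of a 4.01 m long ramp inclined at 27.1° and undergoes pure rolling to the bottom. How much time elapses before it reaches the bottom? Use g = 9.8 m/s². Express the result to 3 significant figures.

t ≈ 1.59 s

For this body I = (2/5)MR², i.e. k = I/(MR²) = 0.4.
Translational: Mg sinθ − f = Ma. Rotational about the CM: fR = Iα = kMRa, so f = kMa.
Hence a = g sinθ/(1+k) = 9.8×sin27.1°/1.4 = 3.189 m/s².
With constant a from rest, t = √(2L/a) = √(2·4.01/3.189) ≈ 1.59 s.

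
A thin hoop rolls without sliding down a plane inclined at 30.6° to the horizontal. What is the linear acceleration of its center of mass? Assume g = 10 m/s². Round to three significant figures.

For this body I = MR², i.e. k = I/(MR²) = 1.
Along the incline Mg sinθ − f = Ma, and torque about the center fR = Iα = kMR²(a/R) gives f = kMa.
Eliminating f: Mg sinθ = (1+k)Ma, so a = g sinθ/(1+k) = 10 × sin30.6° / 2 ≈ 2.55 m/s².

a ≈ 2.55 m/s²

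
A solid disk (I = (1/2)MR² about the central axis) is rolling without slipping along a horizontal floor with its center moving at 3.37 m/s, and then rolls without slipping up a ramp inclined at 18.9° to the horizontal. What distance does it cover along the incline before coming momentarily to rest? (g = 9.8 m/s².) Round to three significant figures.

The moment of inertia is (1/2)MR², giving k ≡ I/(MR²) = 0.5.
Rolling without slipping gives ω = v/R, so the total kinetic energy is ½Mv² + ½Iω² = ½(1+k)Mv² = (3/4)Mv².
Setting this equal to Mgh gives the vertical rise h = (1+k)v₀²/(2g) = 1.5×3.37²/(2×9.8) = 0.8692 m.
Along the incline, d = h/sinθ = 0.8692/sin18.9° ≈ 2.68 m.

d ≈ 2.68 m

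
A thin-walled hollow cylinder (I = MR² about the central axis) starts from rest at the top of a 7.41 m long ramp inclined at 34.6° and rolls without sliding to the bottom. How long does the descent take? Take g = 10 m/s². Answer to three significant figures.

t ≈ 2.28 s

The moment of inertia is MR², giving k ≡ I/(MR²) = 1.
Along the incline Mg sinθ − f = Ma, and torque about the center fR = Iα = kMR²(a/R) gives f = kMa.
Hence a = g sinθ/(1+k) = 10×sin34.6°/2 = 2.839 m/s².
With constant a from rest, t = √(2L/a) = √(2·7.41/2.839) ≈ 2.28 s.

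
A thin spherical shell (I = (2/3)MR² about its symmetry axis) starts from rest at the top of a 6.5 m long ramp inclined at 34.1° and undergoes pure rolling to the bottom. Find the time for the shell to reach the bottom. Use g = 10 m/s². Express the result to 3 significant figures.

t ≈ 1.97 s

The moment of inertia is (2/3)MR², giving k ≡ I/(MR²) = 2/3.
Along the incline Mg sinθ − f = Ma, and torque about the center fR = Iα = kMR²(a/R) gives f = kMa.
Hence a = g sinθ/(1+k) = 10×sin34.1°/1.667 = 3.364 m/s².
Starting from rest, L = ½at², so t = √(2L/a) = √(2×6.5/3.364) ≈ 1.97 s.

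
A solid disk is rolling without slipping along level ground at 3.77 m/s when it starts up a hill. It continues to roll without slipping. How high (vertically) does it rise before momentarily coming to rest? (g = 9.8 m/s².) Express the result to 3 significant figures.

Here I = (1/2)MR², so the shape factor k = I/(MR²) = 0.5.
The rolling condition ω = v/R makes the rotational term ½I(v/R)² = ½kMv², so KE_total = ½(1+k)Mv² = (3/4)Mv².
At the top the kinetic energy is zero, so (3/4)Mv₀² = Mgh.
Thus h = (1+k)v₀²/(2g) = 1.5 × 3.77² / (2 × 9.8) ≈ 1.09 m.

h ≈ 1.09 m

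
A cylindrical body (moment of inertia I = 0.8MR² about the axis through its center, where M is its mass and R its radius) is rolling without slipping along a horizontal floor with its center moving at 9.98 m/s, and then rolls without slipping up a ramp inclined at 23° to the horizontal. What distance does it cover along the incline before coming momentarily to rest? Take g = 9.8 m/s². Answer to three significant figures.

d ≈ 23.4 m

Here I = 0.8MR², so the shape factor k = I/(MR²) = 0.8.
Pure rolling means v = ωR; then KE = ½Mv² + ½I(v/R)² = ½(1+k)Mv² = (9/10)Mv².
Setting this equal to Mgh gives the vertical rise h = (1+k)v₀²/(2g) = 1.8×9.98²/(2×9.8) = 9.147 m.
Along the incline, d = h/sinθ = 9.147/sin23° ≈ 23.4 m.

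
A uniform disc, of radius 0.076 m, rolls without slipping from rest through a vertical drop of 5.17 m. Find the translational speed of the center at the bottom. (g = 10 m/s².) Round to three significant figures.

v ≈ 8.30 m/s

The moment of inertia is (1/2)MR², giving k ≡ I/(MR²) = 0.5.
Since it rolls without slipping, ω = v/R and KE = ½Mv² + ½Iω² = ½(1+k)Mv² = (3/4)Mv².
Energy conservation: Mgh = (3/4)Mv², so v = √(2gh/(1+k)) = √(2 × 10 × 5.17 / 1.5) ≈ 8.30 m/s.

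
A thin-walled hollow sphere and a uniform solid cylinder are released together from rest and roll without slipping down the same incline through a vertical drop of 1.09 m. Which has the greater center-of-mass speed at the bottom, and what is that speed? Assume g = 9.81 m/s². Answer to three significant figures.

the uniform solid cylinder, at v ≈ 3.78 m/s

For rolling without slipping, Mgh = ½(1+k)Mv² where k = I/(MR²), so v = √(2gh/(1+k)).
Thin-walled hollow sphere: k = 2/3, giving v = √(2×9.81×1.09/1.667) = 3.582 m/s.
Uniform solid cylinder: k = 0.5, giving v = √(2×9.81×1.09/1.5) = 3.776 m/s.
The smaller k wins: the uniform solid cylinder, at ≈ 3.78 m/s.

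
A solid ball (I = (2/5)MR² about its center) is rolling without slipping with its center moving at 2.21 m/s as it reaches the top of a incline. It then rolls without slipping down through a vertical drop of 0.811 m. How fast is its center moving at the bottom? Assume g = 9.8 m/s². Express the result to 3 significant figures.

For this body I = (2/5)MR², i.e. k = I/(MR²) = 0.4.
The rolling condition ω = v/R makes the rotational term ½I(v/R)² = ½kMv², so KE_total = ½(1+k)Mv² = (7/10)Mv².
Conserving energy between top and bottom: (7/10)Mv² = (7/10)Mv₀² + Mgh, hence v² = v₀² + 2gh/(1+k).
v = √(2.21² + 2×9.8×0.811/1.4) = √16.24 ≈ 4.03 m/s.

v ≈ 4.03 m/s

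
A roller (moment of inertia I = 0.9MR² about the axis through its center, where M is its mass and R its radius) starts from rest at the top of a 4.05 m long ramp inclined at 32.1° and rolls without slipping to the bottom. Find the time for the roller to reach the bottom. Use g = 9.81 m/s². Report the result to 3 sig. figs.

t ≈ 1.72 s

The moment of inertia is 0.9MR², giving k ≡ I/(MR²) = 0.9.
Along the incline Mg sinθ − f = Ma, and torque about the center fR = Iα = kMR²(a/R) gives f = kMa.
Hence a = g sinθ/(1+k) = 9.81×sin32.1°/1.9 = 2.744 m/s².
With constant a from rest, t = √(2L/a) = √(2·4.05/2.744) ≈ 1.72 s.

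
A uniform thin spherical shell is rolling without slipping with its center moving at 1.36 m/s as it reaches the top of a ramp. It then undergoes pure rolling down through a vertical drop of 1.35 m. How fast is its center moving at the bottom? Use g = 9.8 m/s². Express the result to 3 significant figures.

v ≈ 4.21 m/s

The moment of inertia is (2/3)MR², giving k ≡ I/(MR²) = 2/3.
Since it rolls without slipping, ω = v/R and KE = ½Mv² + ½Iω² = ½(1+k)Mv² = (5/6)Mv².
Conserving energy between top and bottom: (5/6)Mv² = (5/6)Mv₀² + Mgh, hence v² = v₀² + 2gh/(1+k).
v = √(1.36² + 2×9.8×1.35/1.667) = √17.73 ≈ 4.21 m/s.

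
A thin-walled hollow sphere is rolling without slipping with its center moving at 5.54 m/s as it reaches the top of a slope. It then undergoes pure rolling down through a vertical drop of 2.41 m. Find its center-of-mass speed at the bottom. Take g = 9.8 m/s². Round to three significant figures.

v ≈ 7.68 m/s

The moment of inertia is (2/3)MR², giving k ≡ I/(MR²) = 2/3.
Rolling without slipping gives ω = v/R, so the total kinetic energy is ½Mv² + ½Iω² = ½(1+k)Mv² = (5/6)Mv².
Conserving energy between top and bottom: (5/6)Mv² = (5/6)Mv₀² + Mgh, hence v² = v₀² + 2gh/(1+k).
v = √(5.54² + 2×9.8×2.41/1.667) = √59.03 ≈ 7.68 m/s.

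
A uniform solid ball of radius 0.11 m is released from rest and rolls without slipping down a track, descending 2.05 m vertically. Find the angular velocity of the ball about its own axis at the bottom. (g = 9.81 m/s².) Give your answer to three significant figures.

The moment of inertia is (2/5)MR², giving k ≡ I/(MR²) = 0.4.
Since it rolls without slipping, ω = v/R and KE = ½Mv² + ½Iω² = ½(1+k)Mv² = (7/10)Mv².
Energy conservation Mgh = ½(1+k)Mv² gives v = √(2gh/(1+k)) = √(2 × 9.81 × 2.05 / 1.4) = 5.36 m/s.
Then ω = v/R = 5.36 / 0.11 ≈ 48.7 rad/s.

ω ≈ 48.7 rad/s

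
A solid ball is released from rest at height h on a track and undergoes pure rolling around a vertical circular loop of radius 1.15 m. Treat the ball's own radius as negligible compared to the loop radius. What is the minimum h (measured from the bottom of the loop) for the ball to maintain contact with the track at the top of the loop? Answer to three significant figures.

The moment of inertia is (2/5)MR², giving k ≡ I/(MR²) = 0.4.
At the top of the loop, the minimum-contact condition is Mg = Mv_top²/r, so v_top² = gr.
With ω = v/R, the kinetic energy at speed v is ½(1+k)Mv² = (7/10)Mv².
Energy conservation from release (height h) to the top (height 2r): Mgh = Mg(2r) + (7/10)M·gr.
Thus h_min = 2r + (1+k)r/2 = r(2 + 1.4/2) = 1.15 × 2.7 ≈ 3.11 m.

h_min ≈ 3.11 m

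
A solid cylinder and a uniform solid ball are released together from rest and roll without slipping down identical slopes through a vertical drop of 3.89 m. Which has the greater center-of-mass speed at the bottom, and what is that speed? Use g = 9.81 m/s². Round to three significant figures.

the uniform solid ball, at v ≈ 7.38 m/s

For rolling without slipping, Mgh = ½(1+k)Mv² where k = I/(MR²), so v = √(2gh/(1+k)).
Solid cylinder: k = 0.5, giving v = √(2×9.81×3.89/1.5) = 7.133 m/s.
Uniform solid ball: k = 0.4, giving v = √(2×9.81×3.89/1.4) = 7.383 m/s.
The smaller k wins: the uniform solid ball, at ≈ 7.38 m/s.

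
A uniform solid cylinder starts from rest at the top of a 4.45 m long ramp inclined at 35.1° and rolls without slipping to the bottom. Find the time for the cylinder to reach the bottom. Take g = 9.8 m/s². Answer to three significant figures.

With I = (1/2)MR², the ratio k = I/(MR²) is 0.5.
Newton's second law down the slope: Mg sinθ − f = Ma. The torque equation fR = Iα (with α = a/R) gives f = kMa.
Hence a = g sinθ/(1+k) = 9.8×sin35.1°/1.5 = 3.757 m/s².
With constant a from rest, t = √(2L/a) = √(2·4.45/3.757) ≈ 1.54 s.

t ≈ 1.54 s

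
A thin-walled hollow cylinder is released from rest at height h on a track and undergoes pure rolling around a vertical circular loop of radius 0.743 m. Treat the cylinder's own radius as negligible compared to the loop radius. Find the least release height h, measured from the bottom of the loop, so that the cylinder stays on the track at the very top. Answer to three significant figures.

For this body I = MR², i.e. k = I/(MR²) = 1.
At the top, contact is just lost when gravity alone supplies the centripetal force: Mg = Mv_top²/r, i.e. v_top² = gr.
With ω = v/R, the kinetic energy at speed v is ½(1+k)Mv² = Mv².
Energy conservation from release (height h) to the top (height 2r): Mgh = Mg(2r) + M·gr.
Thus h_min = 2r + (1+k)r/2 = r(2 + 2/2) = 0.743 × 3 ≈ 2.23 m.

h_min ≈ 2.23 m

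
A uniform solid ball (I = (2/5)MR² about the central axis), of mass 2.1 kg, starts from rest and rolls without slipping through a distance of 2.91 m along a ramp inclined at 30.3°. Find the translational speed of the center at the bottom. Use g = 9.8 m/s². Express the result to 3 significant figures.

v ≈ 4.53 m/s

The moment of inertia is (2/5)MR², giving k ≡ I/(MR²) = 0.4.
The rolling condition ω = v/R makes the rotational term ½I(v/R)² = ½kMv², so KE_total = ½(1+k)Mv² = (7/10)Mv².
The vertical drop is h = L sinθ = 2.91 × sin30.3° = 1.468 m.
Setting Mgh = (7/10)Mv² gives v = √(2gh/(1+k)) = √(2·9.8·1.468/1.4) ≈ 4.53 m/s.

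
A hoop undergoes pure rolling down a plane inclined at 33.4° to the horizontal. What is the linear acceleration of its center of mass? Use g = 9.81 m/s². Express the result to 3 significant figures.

a ≈ 2.70 m/s²

Here I = MR², so the shape factor k = I/(MR²) = 1.
Newton's second law down the slope: Mg sinθ − f = Ma. The torque equation fR = Iα (with α = a/R) gives f = kMa.
Eliminating f: Mg sinθ = (1+k)Ma, so a = g sinθ/(1+k) = 9.81 × sin33.4° / 2 ≈ 2.70 m/s².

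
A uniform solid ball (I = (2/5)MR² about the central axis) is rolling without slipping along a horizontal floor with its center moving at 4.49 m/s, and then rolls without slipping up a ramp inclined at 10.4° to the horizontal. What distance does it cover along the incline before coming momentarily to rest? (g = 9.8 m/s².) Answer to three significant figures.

d ≈ 7.98 m

Here I = (2/5)MR², so the shape factor k = I/(MR²) = 0.4.
Since it rolls without slipping, ω = v/R and KE = ½Mv² + ½Iω² = ½(1+k)Mv² = (7/10)Mv².
Setting this equal to Mgh gives the vertical rise h = (1+k)v₀²/(2g) = 1.4×4.49²/(2×9.8) = 1.44 m.
The distance along the slope is d = h/sinθ = 1.44/sin10.4° ≈ 7.98 m.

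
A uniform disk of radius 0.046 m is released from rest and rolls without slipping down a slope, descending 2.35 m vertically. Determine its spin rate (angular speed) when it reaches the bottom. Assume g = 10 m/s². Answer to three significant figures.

ω ≈ 122 rad/s

Here I = (1/2)MR², so the shape factor k = I/(MR²) = 0.5.
The rolling condition ω = v/R makes the rotational term ½I(v/R)² = ½kMv², so KE_total = ½(1+k)Mv² = (3/4)Mv².
Energy conservation Mgh = ½(1+k)Mv² gives v = √(2gh/(1+k)) = √(2 × 10 × 2.35 / 1.5) = 5.598 m/s.
Then ω = v/R = 5.598 / 0.046 ≈ 122 rad/s.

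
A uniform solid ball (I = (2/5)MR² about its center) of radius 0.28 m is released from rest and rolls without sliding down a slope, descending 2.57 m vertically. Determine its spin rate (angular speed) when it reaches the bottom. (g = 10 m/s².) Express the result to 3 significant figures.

With I = (2/5)MR², the ratio k = I/(MR²) is 0.4.
Pure rolling means v = ωR; then KE = ½Mv² + ½I(v/R)² = ½(1+k)Mv² = (7/10)Mv².
Energy conservation Mgh = ½(1+k)Mv² gives v = √(2gh/(1+k)) = √(2 × 10 × 2.57 / 1.4) = 6.059 m/s.
Then ω = v/R = 6.059 / 0.28 ≈ 21.6 rad/s.

ω ≈ 21.6 rad/s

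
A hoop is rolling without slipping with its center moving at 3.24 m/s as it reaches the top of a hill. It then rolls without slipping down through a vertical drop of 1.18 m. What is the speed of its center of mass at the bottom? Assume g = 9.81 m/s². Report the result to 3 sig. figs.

With I = MR², the ratio k = I/(MR²) is 1.
Pure rolling means v = ωR; then KE = ½Mv² + ½I(v/R)² = ½(1+k)Mv² = Mv².
Conserving energy between top and bottom: Mv² = Mv₀² + Mgh, hence v² = v₀² + 2gh/(1+k).
v = √(3.24² + 2×9.81×1.18/2) = √22.07 ≈ 4.70 m/s.

v ≈ 4.70 m/s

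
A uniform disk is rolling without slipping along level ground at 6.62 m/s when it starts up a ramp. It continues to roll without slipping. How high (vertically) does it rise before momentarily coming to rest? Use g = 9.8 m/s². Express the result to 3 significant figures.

h ≈ 3.35 m

For this body I = (1/2)MR², i.e. k = I/(MR²) = 0.5.
Rolling without slipping gives ω = v/R, so the total kinetic energy is ½Mv² + ½Iω² = ½(1+k)Mv² = (3/4)Mv².
All of this converts to potential energy at the highest point: (3/4)Mv₀² = Mgh.
Thus h = (1+k)v₀²/(2g) = 1.5 × 6.62² / (2 × 9.8) ≈ 3.35 m.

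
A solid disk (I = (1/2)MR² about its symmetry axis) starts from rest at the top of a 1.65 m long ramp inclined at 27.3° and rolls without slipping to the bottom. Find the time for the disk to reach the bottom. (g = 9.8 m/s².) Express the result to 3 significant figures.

With I = (1/2)MR², the ratio k = I/(MR²) is 0.5.
Newton's second law down the slope: Mg sinθ − f = Ma. The torque equation fR = Iα (with α = a/R) gives f = kMa.
Hence a = g sinθ/(1+k) = 9.8×sin27.3°/1.5 = 2.997 m/s².
Starting from rest, L = ½at², so t = √(2L/a) = √(2×1.65/2.997) ≈ 1.05 s.

t ≈ 1.05 s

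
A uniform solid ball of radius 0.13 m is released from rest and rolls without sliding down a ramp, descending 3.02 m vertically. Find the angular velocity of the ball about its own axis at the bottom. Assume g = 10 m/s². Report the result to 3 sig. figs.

ω ≈ 50.5 rad/s

With I = (2/5)MR², the ratio k = I/(MR²) is 0.4.
The rolling condition ω = v/R makes the rotational term ½I(v/R)² = ½kMv², so KE_total = ½(1+k)Mv² = (7/10)Mv².
Energy conservation Mgh = ½(1+k)Mv² gives v = √(2gh/(1+k)) = √(2 × 10 × 3.02 / 1.4) = 6.568 m/s.
Then ω = v/R = 6.568 / 0.13 ≈ 50.5 rad/s.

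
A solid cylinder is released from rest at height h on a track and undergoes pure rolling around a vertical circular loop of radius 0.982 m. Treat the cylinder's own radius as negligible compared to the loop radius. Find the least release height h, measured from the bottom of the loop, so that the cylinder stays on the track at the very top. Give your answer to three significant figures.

With I = (1/2)MR², the ratio k = I/(MR²) is 0.5.
At the top, contact is just lost when gravity alone supplies the centripetal force: Mg = Mv_top²/r, i.e. v_top² = gr.
With ω = v/R, the kinetic energy at speed v is ½(1+k)Mv² = (3/4)Mv².
Energy conservation from release (height h) to the top (height 2r): Mgh = Mg(2r) + (3/4)M·gr.
Thus h_min = 2r + (1+k)r/2 = r(2 + 1.5/2) = 0.982 × 2.75 ≈ 2.70 m.

h_min ≈ 2.70 m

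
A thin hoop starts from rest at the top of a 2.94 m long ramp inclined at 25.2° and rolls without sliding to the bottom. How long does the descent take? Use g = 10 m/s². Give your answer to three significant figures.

t ≈ 1.66 s

Here I = MR², so the shape factor k = I/(MR²) = 1.
Along the incline Mg sinθ − f = Ma, and torque about the center fR = Iα = kMR²(a/R) gives f = kMa.
Hence a = g sinθ/(1+k) = 10×sin25.2°/2 = 2.129 m/s².
With constant a from rest, t = √(2L/a) = √(2·2.94/2.129) ≈ 1.66 s.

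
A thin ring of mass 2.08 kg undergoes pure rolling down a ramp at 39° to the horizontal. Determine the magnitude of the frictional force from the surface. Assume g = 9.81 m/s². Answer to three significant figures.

f ≈ 6.42 N

With I = MR², the ratio k = I/(MR²) is 1.
Along the incline Mg sinθ − f = Ma, and torque about the center fR = Iα = kMR²(a/R) gives f = kMa.
Combining, a = g sinθ/(1+k) and f = kMa = kMg sinθ/(1+k).
f = 1 × 2.08 × 9.81 × sin39° / 2 ≈ 6.42 N.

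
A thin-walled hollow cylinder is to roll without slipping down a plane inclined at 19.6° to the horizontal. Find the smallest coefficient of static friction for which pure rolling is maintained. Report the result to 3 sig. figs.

μ_min ≈ 0.178

The moment of inertia is MR², giving k ≡ I/(MR²) = 1.
Along the incline Mg sinθ − f = Ma, and torque about the center fR = Iα = kMR²(a/R) gives f = kMa.
These give a = g sinθ/(1+k) and the required friction f = kMg sinθ/(1+k).
With N = Mg cosθ, the no-slip condition f ≤ μN gives μ_min = f/N = k tanθ/(1+k).
μ_min = 1 × tan19.6° / 2 ≈ 0.178.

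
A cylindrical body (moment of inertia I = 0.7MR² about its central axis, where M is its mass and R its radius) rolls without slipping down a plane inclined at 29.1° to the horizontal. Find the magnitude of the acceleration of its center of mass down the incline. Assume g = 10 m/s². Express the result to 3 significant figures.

The moment of inertia is 0.7MR², giving k ≡ I/(MR²) = 0.7.
Translational: Mg sinθ − f = Ma. Rotational about the CM: fR = Iα = kMRa, so f = kMa.
Eliminating f: Mg sinθ = (1+k)Ma, so a = g sinθ/(1+k) = 10 × sin29.1° / 1.7 ≈ 2.86 m/s².

a ≈ 2.86 m/s²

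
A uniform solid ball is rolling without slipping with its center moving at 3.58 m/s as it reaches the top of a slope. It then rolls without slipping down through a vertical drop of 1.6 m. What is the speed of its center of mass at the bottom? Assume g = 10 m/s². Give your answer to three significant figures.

v ≈ 5.97 m/s

The moment of inertia is (2/5)MR², giving k ≡ I/(MR²) = 0.4.
Rolling without slipping gives ω = v/R, so the total kinetic energy is ½Mv² + ½Iω² = ½(1+k)Mv² = (7/10)Mv².
Energy conservation: (7/10)Mv₀² + Mgh = (7/10)Mv², so v² = v₀² + 2gh/(1+k).
v = √(3.58² + 2×10×1.6/1.4) = √35.67 ≈ 5.97 m/s.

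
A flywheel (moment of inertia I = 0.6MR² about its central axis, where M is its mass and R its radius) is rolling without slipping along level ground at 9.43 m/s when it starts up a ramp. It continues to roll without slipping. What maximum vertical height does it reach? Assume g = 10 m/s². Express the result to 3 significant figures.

h ≈ 7.11 m

For this body I = 0.6MR², i.e. k = I/(MR²) = 0.6.
Since it rolls without slipping, ω = v/R and KE = ½Mv² + ½Iω² = ½(1+k)Mv² = (4/5)Mv².
All of this converts to potential energy at the highest point: (4/5)Mv₀² = Mgh.
Thus h = (1+k)v₀²/(2g) = 1.6 × 9.43² / (2 × 10) ≈ 7.11 m.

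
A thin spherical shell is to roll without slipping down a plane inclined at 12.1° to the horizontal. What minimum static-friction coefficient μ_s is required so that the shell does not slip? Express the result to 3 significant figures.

μ_min ≈ 0.0858

The moment of inertia is (2/3)MR², giving k ≡ I/(MR²) = 2/3.
Translational: Mg sinθ − f = Ma. Rotational about the CM: fR = Iα = kMRa, so f = kMa.
These give a = g sinθ/(1+k) and the required friction f = kMg sinθ/(1+k).
With N = Mg cosθ, the no-slip condition f ≤ μN gives μ_min = f/N = k tanθ/(1+k).
μ_min = (2/3) × tan12.1° / 1.667 ≈ 0.0858.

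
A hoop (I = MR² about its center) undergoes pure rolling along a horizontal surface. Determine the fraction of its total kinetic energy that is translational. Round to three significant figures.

fraction ≈ 0.500

With I = MR², the ratio k = I/(MR²) is 1.
Since ω = v/R, the translational part is ½Mv² and the rotational part is ½I(v/R)² = ½kMv²; the total is ½(1+k)Mv².
The translational fraction is therefore 1/(1+k) = 1/2 ≈ 0.500.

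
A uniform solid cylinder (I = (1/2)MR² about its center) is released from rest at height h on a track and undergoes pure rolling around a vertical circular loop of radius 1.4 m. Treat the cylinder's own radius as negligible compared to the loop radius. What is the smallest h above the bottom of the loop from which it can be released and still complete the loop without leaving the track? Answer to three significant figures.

h_min ≈ 3.85 m

With I = (1/2)MR², the ratio k = I/(MR²) is 0.5.
At the top, contact is just lost when gravity alone supplies the centripetal force: Mg = Mv_top²/r, i.e. v_top² = gr.
With ω = v/R, the kinetic energy at speed v is ½(1+k)Mv² = (3/4)Mv².
Energy conservation from release (height h) to the top (height 2r): Mgh = Mg(2r) + (3/4)M·gr.
Thus h_min = 2r + (1+k)r/2 = r(2 + 1.5/2) = 1.4 × 2.75 ≈ 3.85 m.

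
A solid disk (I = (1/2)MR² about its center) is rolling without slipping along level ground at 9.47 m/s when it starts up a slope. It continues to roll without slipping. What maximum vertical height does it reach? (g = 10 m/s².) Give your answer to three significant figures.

Here I = (1/2)MR², so the shape factor k = I/(MR²) = 0.5.
Rolling without slipping gives ω = v/R, so the total kinetic energy is ½Mv² + ½Iω² = ½(1+k)Mv² = (3/4)Mv².
All of this converts to potential energy at the highest point: (3/4)Mv₀² = Mgh.
Thus h = (1+k)v₀²/(2g) = 1.5 × 9.47² / (2 × 10) ≈ 6.73 m.

h ≈ 6.73 m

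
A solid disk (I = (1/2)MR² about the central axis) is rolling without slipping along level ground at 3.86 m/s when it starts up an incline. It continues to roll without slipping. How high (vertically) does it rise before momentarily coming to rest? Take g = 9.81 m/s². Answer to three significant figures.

h ≈ 1.14 m

With I = (1/2)MR², the ratio k = I/(MR²) is 0.5.
Rolling without slipping gives ω = v/R, so the total kinetic energy is ½Mv² + ½Iω² = ½(1+k)Mv² = (3/4)Mv².
All of this converts to potential energy at the highest point: (3/4)Mv₀² = Mgh.
Thus h = (1+k)v₀²/(2g) = 1.5 × 3.86² / (2 × 9.81) ≈ 1.14 m.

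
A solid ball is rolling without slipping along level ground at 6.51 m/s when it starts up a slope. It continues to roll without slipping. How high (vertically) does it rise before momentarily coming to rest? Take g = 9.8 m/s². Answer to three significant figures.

h ≈ 3.03 m

For this body I = (2/5)MR², i.e. k = I/(MR²) = 0.4.
Pure rolling means v = ωR; then KE = ½Mv² + ½I(v/R)² = ½(1+k)Mv² = (7/10)Mv².
At the top the kinetic energy is zero, so (7/10)Mv₀² = Mgh.
Thus h = (1+k)v₀²/(2g) = 1.4 × 6.51² / (2 × 9.8) ≈ 3.03 m.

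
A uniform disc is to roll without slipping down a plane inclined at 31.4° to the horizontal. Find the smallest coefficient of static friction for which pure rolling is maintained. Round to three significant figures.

The moment of inertia is (1/2)MR², giving k ≡ I/(MR²) = 0.5.
Newton's second law down the slope: Mg sinθ − f = Ma. The torque equation fR = Iα (with α = a/R) gives f = kMa.
These give a = g sinθ/(1+k) and the required friction f = kMg sinθ/(1+k).
The normal force is N = Mg cosθ, so μ_min = f/N = k tanθ/(1+k).
μ_min = 0.5 × tan31.4° / 1.5 ≈ 0.203.

μ_min ≈ 0.203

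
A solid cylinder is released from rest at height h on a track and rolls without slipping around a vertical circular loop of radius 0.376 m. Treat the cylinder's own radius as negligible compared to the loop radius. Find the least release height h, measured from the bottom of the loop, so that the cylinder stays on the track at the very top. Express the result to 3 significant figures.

h_min ≈ 1.03 m

Here I = (1/2)MR², so the shape factor k = I/(MR²) = 0.5.
At the top of the loop, the minimum-contact condition is Mg = Mv_top²/r, so v_top² = gr.
With ω = v/R, the kinetic energy at speed v is ½(1+k)Mv² = (3/4)Mv².
Energy conservation from release (height h) to the top (height 2r): Mgh = Mg(2r) + (3/4)M·gr.
Thus h_min = 2r + (1+k)r/2 = r(2 + 1.5/2) = 0.376 × 2.75 ≈ 1.03 m.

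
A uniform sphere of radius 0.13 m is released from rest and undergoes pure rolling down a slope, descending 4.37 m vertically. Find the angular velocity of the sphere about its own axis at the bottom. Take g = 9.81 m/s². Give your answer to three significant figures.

With I = (2/5)MR², the ratio k = I/(MR²) is 0.4.
Rolling without slipping gives ω = v/R, so the total kinetic energy is ½Mv² + ½Iω² = ½(1+k)Mv² = (7/10)Mv².
Energy conservation Mgh = ½(1+k)Mv² gives v = √(2gh/(1+k)) = √(2 × 9.81 × 4.37 / 1.4) = 7.826 m/s.
Then ω = v/R = 7.826 / 0.13 ≈ 60.2 rad/s.

ω ≈ 60.2 rad/s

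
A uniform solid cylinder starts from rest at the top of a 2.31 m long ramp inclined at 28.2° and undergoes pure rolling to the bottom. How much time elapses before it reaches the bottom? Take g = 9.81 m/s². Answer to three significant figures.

t ≈ 1.22 s

For this body I = (1/2)MR², i.e. k = I/(MR²) = 0.5.
Translational: Mg sinθ − f = Ma. Rotational about the CM: fR = Iα = kMRa, so f = kMa.
Hence a = g sinθ/(1+k) = 9.81×sin28.2°/1.5 = 3.09 m/s².
With constant a from rest, t = √(2L/a) = √(2·2.31/3.09) ≈ 1.22 s.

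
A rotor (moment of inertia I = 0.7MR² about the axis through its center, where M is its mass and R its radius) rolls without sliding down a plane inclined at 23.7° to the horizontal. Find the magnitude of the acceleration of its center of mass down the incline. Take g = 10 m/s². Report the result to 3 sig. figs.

a ≈ 2.36 m/s²

With I = 0.7MR², the ratio k = I/(MR²) is 0.7.
Translational: Mg sinθ − f = Ma. Rotational about the CM: fR = Iα = kMRa, so f = kMa.
Eliminating f: Mg sinθ = (1+k)Ma, so a = g sinθ/(1+k) = 10 × sin23.7° / 1.7 ≈ 2.36 m/s².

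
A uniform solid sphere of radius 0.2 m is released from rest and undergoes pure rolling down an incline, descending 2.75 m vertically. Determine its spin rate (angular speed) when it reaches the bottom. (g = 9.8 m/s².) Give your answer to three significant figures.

With I = (2/5)MR², the ratio k = I/(MR²) is 0.4.
The rolling condition ω = v/R makes the rotational term ½I(v/R)² = ½kMv², so KE_total = ½(1+k)Mv² = (7/10)Mv².
Energy conservation Mgh = ½(1+k)Mv² gives v = √(2gh/(1+k)) = √(2 × 9.8 × 2.75 / 1.4) = 6.205 m/s.
The angular speed follows from ω = v/R = 6.205/0.2 ≈ 31.0 rad/s.

ω ≈ 31.0 rad/s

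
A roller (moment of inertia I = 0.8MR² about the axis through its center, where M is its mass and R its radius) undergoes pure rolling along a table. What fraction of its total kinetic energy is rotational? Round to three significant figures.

fraction ≈ 0.444

The moment of inertia is 0.8MR², giving k ≡ I/(MR²) = 0.8.
Since ω = v/R, the translational part is ½Mv² and the rotational part is ½I(v/R)² = ½kMv²; the total is ½(1+k)Mv².
The rotational fraction is therefore k/(1+k) = 0.8/1.8 ≈ 0.444.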